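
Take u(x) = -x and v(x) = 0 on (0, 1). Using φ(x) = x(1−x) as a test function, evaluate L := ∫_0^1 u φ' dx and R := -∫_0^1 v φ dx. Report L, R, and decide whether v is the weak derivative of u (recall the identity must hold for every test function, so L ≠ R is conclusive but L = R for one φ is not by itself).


LHS = 1/6, RHS = 0. No, v is not the weak derivative of u.

u(x) = -x, classical derivative u'(x) = -1.
φ(x) = x(1−x), so φ'(x) = 1 - 2*x.
Note φ(0) = φ(1) = 0, so the boundary term u·φ vanishes.
LHS = ∫_0^1 u(x) φ'(x) dx = ∫_0^1 (2*x^2 - x) dx. Term by term:
  ∫_0^1 2*x^2 dx = 2/3;  ∫_0^1 -x dx = -1/2.
Sum: 2/3 − 1/2 = 1/6.
So LHS = 1/6.
∫_0^1 v(x) φ(x) dx = ∫_0^1 (0) dx. Term by term:
  ∫_0^1 0 dx = 0.
So RHS = -∫_0^1 v(x) φ(x) dx = 0.
LHS − RHS = 1/6 ≠ 0, so the identity fails.
(For a valid weak derivative the identity must hold for EVERY test function, in particular this one. The failure shows v is NOT the weak derivative of u.)
Correct weak derivative would be u'(x) = -1.


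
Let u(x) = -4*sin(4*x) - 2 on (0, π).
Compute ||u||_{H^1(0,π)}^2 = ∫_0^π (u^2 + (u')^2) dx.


||u||_{H^1(0,π)}^2 = 140*π

u'(x) = -16*cos(4*x).
Expand u² and (u')² and integrate term by term on (0, π), using: for integers n ≥ 1, ∫_0^π sin²(nx) dx = ∫_0^π cos²(nx) dx = π/2; for n ≠ n', ∫_0^π sin(nx)sin(n'x) dx = ∫_0^π cos(nx)cos(n'x) dx = 0; and by product-to-sum, ∫_0^π sin(nx)cos(n'x) dx = ½∫_0^π [sin((n+n')x) + sin((n−n')x)] dx, which is 0 when n+n' is even and 2n/(n²−n'²) when n+n' is odd (it need not vanish on (0, π)). For the constant mode: ∫_0^π 1 dx = π, ∫_0^π cos(nx) dx = 0, ∫_0^π sin(nx) dx = (1−(−1)^n)/n.
  u² squared terms: (-2)²·∫1 dx = 4·π = 4*π;  (-4)²·∫sin(4x)² dx = 16·π/2 = 8*π.
  u² cross terms: 2·(-2)·(-4)·∫1·sin(4x) dx = 16·(0) = 0.
  So ∫_0^π u² dx = 4*π + 8*π + 0 = 12*π.
  (u')² squared terms: (-16)²·∫cos(4x)² dx = 256·π/2 = 128*π.
  So ∫_0^π (u')² dx = 128*π.
||u||_{H^1}^2 = (12*π) + (128*π) = 140*π.


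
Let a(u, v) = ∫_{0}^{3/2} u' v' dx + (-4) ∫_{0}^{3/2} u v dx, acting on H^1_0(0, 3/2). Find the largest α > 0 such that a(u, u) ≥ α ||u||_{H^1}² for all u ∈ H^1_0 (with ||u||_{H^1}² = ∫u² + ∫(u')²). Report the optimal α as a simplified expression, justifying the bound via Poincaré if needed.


α = 4*(-9 + π^2)/(9 + 4*π^2)

Coercivity of a(·,·) on H^1_0(0, 3/2) means a(u, u) ≥ α ||u||_{H^1}² for every u ∈ H^1_0.
The interval has length L = 3/2, and Poincaré/coercivity depend only on L. Here a(u, u) = ∫(u')² + (-4)·∫u².
Here c = -4 < 0 with |c| < (π/L)² = 4*π^2/9, so coercivity still holds. The condition a(u,u) ≥ α||u||_{H^1}² reads (1−α)∫(u')² ≥ (α−c)∫u². Any admissible α is ≤ 1 (rapidly oscillating u have ∫u²/∫(u')² → 0), and α = 1 would force 0 ≥ (1−c)∫u², impossible since c < 1; so 1−α > 0. By the sharp Poincaré inequality on H^1_0 of an interval of length L, ∫(u')² ≥ (π/L)²∫u² with equality for the first sine mode sin(π(x−x₀)/L) (x₀ the left endpoint), so the inequality holds for all u iff (1−α)(π/L)² ≥ α − c, i.e. α ≤ ((π/L)² + c)/((π/L)² + 1) = (1 + c(L/π)²)/(1 + (L/π)²). (Direct route, valid since c ≤ 0: Poincaré gives c∫u² ≥ c(L/π)²∫(u')², so a(u,u) ≥ (1 + c(L/π)²)∫(u')², while ||u||_{H^1}² ≤ (1 + (L/π)²)∫(u')²; dividing yields the same α.) With (π/L)² = 4*π^2/9 and c = -4, the largest admissible constant is α = ((π/L)² + c)/((π/L)² + 1).
Simplifying, α = 4*(-9 + π^2)/(9 + 4*π^2).


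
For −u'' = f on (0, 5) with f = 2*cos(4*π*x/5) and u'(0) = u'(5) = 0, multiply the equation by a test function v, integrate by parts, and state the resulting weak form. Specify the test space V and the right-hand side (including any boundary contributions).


V = H^1(0, 5) (no boundary constraint on v; u is determined up to an additive constant); weak form: ∫_0^5 u'v' dx = ∫_0^5 (2*cos(4*π*x/5)) v dx for all v ∈ V.

Multiply both sides by a test function v and integrate from 0 to 5:
  ∫_0^5 −u''(x) v(x) dx = ∫_0^5 f(x) v(x) dx.
Integrate the LHS by parts once:
  ∫_0^5 −u'' v dx = −[u'(x) v(x)]_0^5 + ∫_0^5 u'(x) v'(x) dx.
Thus ∫_0^5 u'(x) v'(x) dx = ∫_0^5 f(x) v(x) dx + [u'(x) v(x)]_0^5.
Choose V so that boundary terms are either known or forced to vanish.
u has homogeneous Neumann: u'(0) = u'(5) = 0. So [u' v]_0^5 = 0·v(5) − 0·v(0) = 0 for any v; take V = H^1(0, 5).
Weak formulation: find u (satisfying any essential BC) such that ∫_0^5 u'(x) v'(x) dx = ∫_0^5 f v dx for all v ∈ V (homogeneous Neumann, so boundary terms vanish).
Substituting f(x) = 2*cos(4*π*x/5), the right-hand side is ∫_0^5 (2*cos(4*π*x/5)) v dx.
Compatibility check (pure Neumann): taking v ≡ 1 ∈ V gives 0 = ∫_0^5 f dx + (0) − (0), i.e. ∫_0^5 f dx must equal u'(0) − u'(5) = 0. Indeed ∫_0^5 (2*cos(4*π*x/5)) dx = 0, so the data are compatible. The solution is then unique only up to an additive constant (fix it e.g. by requiring ∫_0^5 u dx = 0).


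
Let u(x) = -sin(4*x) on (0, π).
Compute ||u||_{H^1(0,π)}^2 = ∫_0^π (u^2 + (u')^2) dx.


||u||_{H^1(0,π)}^2 = 17*π/2

u'(x) = -4*cos(4*x).
Expand u² and (u')² and integrate term by term on (0, π), using: for integers n ≥ 1, ∫_0^π sin²(nx) dx = ∫_0^π cos²(nx) dx = π/2; for n ≠ n', ∫_0^π sin(nx)sin(n'x) dx = ∫_0^π cos(nx)cos(n'x) dx = 0; and by product-to-sum, ∫_0^π sin(nx)cos(n'x) dx = ½∫_0^π [sin((n+n')x) + sin((n−n')x)] dx, which is 0 when n+n' is even and 2n/(n²−n'²) when n+n' is odd (it need not vanish on (0, π)).
  u² squared terms: (-1)²·∫sin(4x)² dx = 1·π/2 = π/2.
  So ∫_0^π u² dx = π/2.
  (u')² squared terms: (-4)²·∫cos(4x)² dx = 16·π/2 = 8*π.
  So ∫_0^π (u')² dx = 8*π.
||u||_{H^1}^2 = (π/2) + (8*π) = 17*π/2.


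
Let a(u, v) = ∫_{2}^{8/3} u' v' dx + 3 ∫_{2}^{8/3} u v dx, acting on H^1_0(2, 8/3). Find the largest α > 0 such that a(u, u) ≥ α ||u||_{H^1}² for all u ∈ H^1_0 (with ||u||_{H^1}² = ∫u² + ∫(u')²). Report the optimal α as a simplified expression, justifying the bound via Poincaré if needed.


α = 1

Coercivity of a(·,·) on H^1_0(2, 8/3) means a(u, u) ≥ α ||u||_{H^1}² for every u ∈ H^1_0.
The interval has length L = 2/3, and Poincaré/coercivity depend only on L. Here a(u, u) = ∫(u')² + (3)·∫u².
Here c = 3 ≥ 1, so a(u,u) = ∫(u')² + c∫u² ≥ ∫(u')² + ∫u² = ||u||_{H^1}², i.e. α = 1 works. No larger α is possible: a(u,u) ≥ α||u||_{H^1}² means (1−α)∫(u')² ≥ (α−c)∫u², and for the modes u_n = sin(nπ(x−x₀)/L) (x₀ the left endpoint) one has ∫u_n²/∫(u_n')² = (L/(nπ))² → 0, so a(u_n,u_n)/||u_n||_{H^1}² → 1. Hence the optimal constant is α = 1.
Therefore α = 1.


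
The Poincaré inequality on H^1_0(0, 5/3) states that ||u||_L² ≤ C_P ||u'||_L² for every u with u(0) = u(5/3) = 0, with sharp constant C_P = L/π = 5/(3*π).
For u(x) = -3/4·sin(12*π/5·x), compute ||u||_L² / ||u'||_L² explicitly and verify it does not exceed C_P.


||u||_L² / ||u'||_L² = 5/(12*π) < C_P = 5/(3*π).

u(x) = -3/4·sin(12*π/5·x), so u'(x) = -9*π*cos(12*π*x/5)/5.
Writing u(x) = A·sin(kπx/L) with A = -3/4 and k = 4, use ∫_0^L sin²(kπx/L) dx = L/2 and ∫_0^L cos²(kπx/L) dx = L/2.
u² = 9/16·sin²(12*π/5·x) and (u')² = 81*π^2/25·cos²(12*π/5·x), and each of sin², cos² integrates to L/2 = 5/6 over (0, 5/3).
∫_0^5/3 u² dx = 15/32, so ||u||_L² = sqrt(30)/8.
∫_0^5/3 (u')² dx = 27*π^2/10, so ||u'||_L² = 3*sqrt(30)*π/10.
Ratio ||u||_L² / ||u'||_L² = 5/(12*π).
Sharp Poincaré constant on H^1_0(0, 5/3) is C_P = L/π = 5/(3*π), achieved by sin(3*π/5·x).
This is the k = 4 harmonic; the ratio L/(kπ) is strictly less than C_P = L/π, consistent with the sharp inequality ||u||_L² ≤ C_P ||u'||_L².


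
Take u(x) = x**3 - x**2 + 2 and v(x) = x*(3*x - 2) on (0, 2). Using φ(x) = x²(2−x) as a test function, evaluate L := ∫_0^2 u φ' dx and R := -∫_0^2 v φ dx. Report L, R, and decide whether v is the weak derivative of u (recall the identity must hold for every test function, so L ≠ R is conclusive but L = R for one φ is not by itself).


LHS = -16/5, RHS = -16/5. Yes, v = u' weakly.

u(x) = x**3 - x**2 + 2, classical derivative u'(x) = 3*x**2 - 2*x.
φ(x) = x²(2−x), so φ'(x) = x*(4 - 3*x).
Note φ(0) = φ(2) = 0, so the boundary term u·φ vanishes.
LHS = ∫_0^2 u(x) φ'(x) dx = ∫_0^2 (-3*x^5 + 7*x^4 - 4*x^3 - 6*x^2 + 8*x) dx. Term by term:
  ∫_0^2 -3*x^5 dx = -32;  ∫_0^2 7*x^4 dx = 224/5;  ∫_0^2 -4*x^3 dx = -16;
  ∫_0^2 -6*x^2 dx = -16;  ∫_0^2 8*x dx = 16.
Sum: -32 + 224/5 − 16 − 16 + 16 = -16/5.
So LHS = -16/5.
∫_0^2 v(x) φ(x) dx = ∫_0^2 (-3*x^5 + 8*x^4 - 4*x^3) dx. Term by term:
  ∫_0^2 -3*x^5 dx = -32;  ∫_0^2 8*x^4 dx = 256/5;  ∫_0^2 -4*x^3 dx = -16.
Sum: -32 + 256/5 − 16 = 16/5.
So RHS = -∫_0^2 v(x) φ(x) dx = -16/5.
LHS = RHS, so the identity holds for this test φ.
Moreover u is smooth here and v(x) = u'(x) = 3*x**2 - 2*x pointwise, so the identity holds for every test function. Hence v is the weak derivative of u.


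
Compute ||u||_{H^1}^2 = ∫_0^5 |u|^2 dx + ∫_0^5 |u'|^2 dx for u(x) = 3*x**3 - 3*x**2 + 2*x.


||u||_{H^1}^2 = 2130620/21

The H^1 norm (squared) on an interval (0, L) is
  ||u||_{H^1}^2 = ∫_0^L u(x)^2 dx + ∫_0^L u'(x)^2 dx.
Compute u'(x) = 9*x**2 - 6*x + 2.
Then u(x)^2 = 9*x**6 - 18*x**5 + 21*x**4 - 12*x**3 + 4*x**2 and u'(x)^2 = 81*x**4 - 108*x**3 + 72*x**2 - 24*x + 4.
Integrate each monomial from 0 to 5 using ∫_0^5 c·x^n dx = c·5^(n+1)/(n+1):
  ∫_0^5 u(x)^2 dx = ∫_0^5 (9*x^6 - 18*x^5 + 21*x^4 - 12*x^3 + 4*x^2) dx. Term by term:
    ∫_0^5 9*x^6 dx = 703125/7;  ∫_0^5 -18*x^5 dx = -46875;  ∫_0^5 21*x^4 dx = 13125;
    ∫_0^5 -12*x^3 dx = -1875;  ∫_0^5 4*x^2 dx = 500/3.
  Sum: 703125/7 − 46875 + 13125 − 1875 + 500/3 = 1364750/21.
  ∫_0^5 u'(x)^2 dx = ∫_0^5 (81*x^4 - 108*x^3 + 72*x^2 - 24*x + 4) dx. Term by term:
    ∫_0^5 81*x^4 dx = 50625;  ∫_0^5 -108*x^3 dx = -16875;  ∫_0^5 72*x^2 dx = 3000;
    ∫_0^5 -24*x dx = -300;  ∫_0^5 4 dx = 20.
  Sum: 50625 − 16875 + 3000 − 300 + 20 = 36470.
Adding: ||u||_{H^1}^2 = 1364750/21 + 36470 = 2130620/21.


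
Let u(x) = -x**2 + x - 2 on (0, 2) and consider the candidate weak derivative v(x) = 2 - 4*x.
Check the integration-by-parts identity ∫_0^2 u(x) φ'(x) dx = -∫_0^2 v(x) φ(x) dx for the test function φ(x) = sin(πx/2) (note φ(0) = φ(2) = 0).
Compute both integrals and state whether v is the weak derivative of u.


LHS = 4/π, RHS = 8/π. No, v is not the weak derivative of u.

u(x) = -x**2 + x - 2, classical derivative u'(x) = 1 - 2*x.
φ(x) = sin(πx/2), so φ'(x) = π*cos(π*x/2)/2.
Note φ(0) = φ(2) = 0, so the boundary term u·φ vanishes.
LHS = ∫_0^2 u(x) φ'(x) dx = ∫_0^2 (-π*x^2*cos(π*x/2)/2 + π*x*cos(π*x/2)/2 - π*cos(π*x/2)) dx. Term by term:
  ∫_0^2 -π*cos(π*x/2) dx = 0;  ∫_0^2 π*x*cos(π*x/2)/2 dx = -4/π;  ∫_0^2 -π*x^2*cos(π*x/2)/2 dx = 8/π.
Sum: 0 − 4/π + 8/π = 4/π.
So LHS = 4/π.
∫_0^2 v(x) φ(x) dx = ∫_0^2 (-4*x*sin(π*x/2) + 2*sin(π*x/2)) dx. Term by term:
  ∫_0^2 2*sin(π*x/2) dx = 8/π;  ∫_0^2 -4*x*sin(π*x/2) dx = -16/π.
Sum: 8/π − 16/π = -8/π.
So RHS = -∫_0^2 v(x) φ(x) dx = 8/π.
LHS − RHS = -4/π ≠ 0, so the identity fails.
(For a valid weak derivative the identity must hold for EVERY test function, in particular this one. The failure shows v is NOT the weak derivative of u.)
Correct weak derivative would be u'(x) = 1 - 2*x.


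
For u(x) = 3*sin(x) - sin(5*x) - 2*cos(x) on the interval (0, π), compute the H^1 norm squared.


||u||_{H^1(0,π)}^2 = 26*π

u'(x) = 2*sin(x) + 3*cos(x) - 5*cos(5*x).
Expand u² and (u')² and integrate term by term on (0, π), using: for integers n ≥ 1, ∫_0^π sin²(nx) dx = ∫_0^π cos²(nx) dx = π/2; for n ≠ n', ∫_0^π sin(nx)sin(n'x) dx = ∫_0^π cos(nx)cos(n'x) dx = 0; and by product-to-sum, ∫_0^π sin(nx)cos(n'x) dx = ½∫_0^π [sin((n+n')x) + sin((n−n')x)] dx, which is 0 when n+n' is even and 2n/(n²−n'²) when n+n' is odd (it need not vanish on (0, π)).
  u² squared terms: (-1)²·∫sin(5x)² dx = 1·π/2 = π/2;  (-2)²·∫cos(x)² dx = 4·π/2 = 2*π;  (3)²·∫sin(x)² dx = 9·π/2 = 9*π/2.
  u² cross terms: 2·(-1)·(-2)·∫sin(5x)·cos(x) dx = 4·(0) = 0;  2·(-1)·(3)·∫sin(5x)·sin(x) dx = -6·(0) = 0;  2·(-2)·(3)·∫cos(x)·sin(x) dx = -12·(0) = 0.
  So ∫_0^π u² dx = π/2 + 2*π + 9*π/2 + 0 + 0 + 0 = 7*π.
  (u')² squared terms: (-5)²·∫cos(5x)² dx = 25·π/2 = 25*π/2;  (2)²·∫sin(x)² dx = 4·π/2 = 2*π;  (3)²·∫cos(x)² dx = 9·π/2 = 9*π/2.
  (u')² cross terms: 2·(-5)·(2)·∫cos(5x)·sin(x) dx = -20·(0) = 0;  2·(-5)·(3)·∫cos(5x)·cos(x) dx = -30·(0) = 0;  2·(2)·(3)·∫sin(x)·cos(x) dx = 12·(0) = 0.
  So ∫_0^π (u')² dx = 25*π/2 + 2*π + 9*π/2 + 0 + 0 + 0 = 19*π.
||u||_{H^1}^2 = (7*π) + (19*π) = 26*π.


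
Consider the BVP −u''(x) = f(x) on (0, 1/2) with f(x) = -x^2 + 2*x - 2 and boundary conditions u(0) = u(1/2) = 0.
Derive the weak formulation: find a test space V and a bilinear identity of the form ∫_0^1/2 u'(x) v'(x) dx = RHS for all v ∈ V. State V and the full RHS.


V = H^1_0(0, 1/2) (so v(0) = v(1/2) = 0); weak form: ∫_0^1/2 u'v' dx = ∫_0^1/2 (-x^2 + 2*x - 2) v dx for all v ∈ V.

Multiply both sides by a test function v and integrate from 0 to 1/2:
  ∫_0^1/2 −u''(x) v(x) dx = ∫_0^1/2 f(x) v(x) dx.
Integrate the LHS by parts once:
  ∫_0^1/2 −u'' v dx = −[u'(x) v(x)]_0^1/2 + ∫_0^1/2 u'(x) v'(x) dx.
Thus ∫_0^1/2 u'(x) v'(x) dx = ∫_0^1/2 f(x) v(x) dx + [u'(x) v(x)]_0^1/2.
Choose V so that boundary terms are either known or forced to vanish.
u is Dirichlet: u(0) = u(1/2) = 0. Let V = H^1_0(0, 1/2); then v(0) = v(1/2) = 0, and [u' v]_0^1/2 = 0.
Weak formulation: find u (satisfying any essential BC) such that ∫_0^1/2 u'(x) v'(x) dx = ∫_0^1/2 f v dx for all v ∈ V.
Substituting f(x) = -x^2 + 2*x - 2, the right-hand side is ∫_0^1/2 (-x^2 + 2*x - 2) v dx.


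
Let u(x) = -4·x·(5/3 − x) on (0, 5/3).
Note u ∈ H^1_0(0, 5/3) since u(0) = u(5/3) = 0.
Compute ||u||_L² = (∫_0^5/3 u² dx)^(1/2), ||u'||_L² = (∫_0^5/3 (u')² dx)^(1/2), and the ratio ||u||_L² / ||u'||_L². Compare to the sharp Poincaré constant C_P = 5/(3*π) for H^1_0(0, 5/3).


||u||_L² / ||u'||_L² = sqrt(10)/6 < C_P = 5/(3*π).

u(x) = -4·x·(5/3 − x), so u'(x) = 8*x - 20/3.
u(x) = -4·x·(5/3 − x) vanishes at x = 0 and x = 5/3, so u ∈ H^1_0(0, 5/3). Differentiate via the product rule and integrate the resulting polynomials term by term.
  ∫_0^5/3 u² dx = ∫_0^5/3 (16*x^4 - 160*x^3/3 + 400*x^2/9) dx. Term by term:
    ∫_0^5/3 16*x^4 dx = 10000/243;  ∫_0^5/3 -160*x^3/3 dx = -25000/243;  ∫_0^5/3 400*x^2/9 dx = 50000/729.
  Sum: 10000/243 − 25000/243 + 50000/729 = 5000/729.
  ∫_0^5/3 (u')² dx = ∫_0^5/3 (64*x^2 - 320*x/3 + 400/9) dx. Term by term:
    ∫_0^5/3 64*x^2 dx = 8000/81;  ∫_0^5/3 -320*x/3 dx = -4000/27;  ∫_0^5/3 400/9 dx = 2000/27.
  Sum: 8000/81 − 4000/27 + 2000/27 = 2000/81.
∫_0^5/3 u² dx = 5000/729, so ||u||_L² = 50*sqrt(2)/27.
∫_0^5/3 (u')² dx = 2000/81, so ||u'||_L² = 20*sqrt(5)/9.
Ratio ||u||_L² / ||u'||_L² = sqrt(10)/6.
Sharp Poincaré constant on H^1_0(0, 5/3) is C_P = L/π = 5/(3*π), achieved by sin(3*π/5·x).
A polynomial bump cannot attain the sharp Poincaré constant (only the first sine eigenfunction does), so the ratio is strictly less than C_P, consistent with ||u||_L² ≤ C_P ||u'||_L².


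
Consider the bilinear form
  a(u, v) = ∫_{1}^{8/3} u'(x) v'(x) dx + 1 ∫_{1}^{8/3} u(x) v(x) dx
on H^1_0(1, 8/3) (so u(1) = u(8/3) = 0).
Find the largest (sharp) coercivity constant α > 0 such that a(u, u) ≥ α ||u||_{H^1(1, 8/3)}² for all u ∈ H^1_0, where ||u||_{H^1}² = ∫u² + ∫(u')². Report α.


α = 1

Coercivity of a(·,·) on H^1_0(1, 8/3) means a(u, u) ≥ α ||u||_{H^1}² for every u ∈ H^1_0.
The interval has length L = 5/3, and Poincaré/coercivity depend only on L. Here a(u, u) = ∫(u')² + (1)·∫u².
Here c = 1 ≥ 1, so a(u,u) = ∫(u')² + c∫u² ≥ ∫(u')² + ∫u² = ||u||_{H^1}², i.e. α = 1 works. No larger α is possible: a(u,u) ≥ α||u||_{H^1}² means (1−α)∫(u')² ≥ (α−c)∫u², and for the modes u_n = sin(nπ(x−x₀)/L) (x₀ the left endpoint) one has ∫u_n²/∫(u_n')² = (L/(nπ))² → 0, so a(u_n,u_n)/||u_n||_{H^1}² → 1. Hence the optimal constant is α = 1.
Therefore α = 1.


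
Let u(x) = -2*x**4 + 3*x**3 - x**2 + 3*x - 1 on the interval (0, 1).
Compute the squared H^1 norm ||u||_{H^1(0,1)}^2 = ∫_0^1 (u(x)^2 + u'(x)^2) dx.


||u||_{H^1}^2 = 913/90

The H^1 norm (squared) on an interval (0, L) is
  ||u||_{H^1}^2 = ∫_0^L u(x)^2 dx + ∫_0^L u'(x)^2 dx.
Compute u'(x) = -8*x**3 + 9*x**2 - 2*x + 3.
Then u(x)^2 = 4*x**8 - 12*x**7 + 13*x**6 - 18*x**5 + 23*x**4 - 12*x**3 + 11*x**2 - 6*x + 1 and u'(x)^2 = 64*x**6 - 144*x**5 + 113*x**4 - 84*x**3 + 58*x**2 - 12*x + 9.
Integrate each monomial from 0 to 1 using ∫_0^1 c·x^n dx = c·1^(n+1)/(n+1):
  ∫_0^1 u(x)^2 dx = ∫_0^1 (4*x^8 - 12*x^7 + 13*x^6 - 18*x^5 + 23*x^4 - 12*x^3 + 11*x^2 - 6*x + 1) dx. Term by term:
    ∫_0^1 4*x^8 dx = 4/9;  ∫_0^1 -12*x^7 dx = -3/2;  ∫_0^1 13*x^6 dx = 13/7;
    ∫_0^1 -18*x^5 dx = -3;  ∫_0^1 23*x^4 dx = 23/5;  ∫_0^1 -12*x^3 dx = -3;
    ∫_0^1 11*x^2 dx = 11/3;  ∫_0^1 -6*x dx = -3;  ∫_0^1 1 dx = 1.
  Sum: 4/9 − 3/2 + 13/7 − 3 + 23/5 − 3 + 11/3 − 3 + 1 = 673/630.
  ∫_0^1 u'(x)^2 dx = ∫_0^1 (64*x^6 - 144*x^5 + 113*x^4 - 84*x^3 + 58*x^2 - 12*x + 9) dx. Term by term:
    ∫_0^1 64*x^6 dx = 64/7;  ∫_0^1 -144*x^5 dx = -24;  ∫_0^1 113*x^4 dx = 113/5;
    ∫_0^1 -84*x^3 dx = -21;  ∫_0^1 58*x^2 dx = 58/3;  ∫_0^1 -12*x dx = -6;
    ∫_0^1 9 dx = 9.
  Sum: 64/7 − 24 + 113/5 − 21 + 58/3 − 6 + 9 = 953/105.
Adding: ||u||_{H^1}^2 = 673/630 + 953/105 = 913/90.


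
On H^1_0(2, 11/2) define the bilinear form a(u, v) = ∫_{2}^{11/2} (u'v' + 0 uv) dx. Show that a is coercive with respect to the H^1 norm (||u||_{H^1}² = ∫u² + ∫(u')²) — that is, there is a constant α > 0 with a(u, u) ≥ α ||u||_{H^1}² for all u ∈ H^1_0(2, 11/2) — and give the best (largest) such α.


α = 4*π^2/(4*π^2 + 49)

Coercivity of a(·,·) on H^1_0(2, 11/2) means a(u, u) ≥ α ||u||_{H^1}² for every u ∈ H^1_0.
The interval has length L = 7/2, and Poincaré/coercivity depend only on L. Here a(u, u) = ∫(u')² + (0)·∫u².
Here c = 0, so a(u,u) = ∫(u')² alone. The condition a(u,u) ≥ α||u||_{H^1}² reads (1−α)∫(u')² ≥ (α−c)∫u². Any admissible α is ≤ 1 (rapidly oscillating u have ∫u²/∫(u')² → 0), and α = 1 would force 0 ≥ (1−c)∫u², impossible since c < 1; so 1−α > 0. By the sharp Poincaré inequality on H^1_0 of an interval of length L, ∫(u')² ≥ (π/L)²∫u² with equality for the first sine mode sin(π(x−x₀)/L) (x₀ the left endpoint), so the inequality holds for all u iff (1−α)(π/L)² ≥ α − c, i.e. α ≤ ((π/L)² + c)/((π/L)² + 1) = (1 + c(L/π)²)/(1 + (L/π)²). (Direct route, valid since c ≤ 0: Poincaré gives c∫u² ≥ c(L/π)²∫(u')², so a(u,u) ≥ (1 + c(L/π)²)∫(u')², while ||u||_{H^1}² ≤ (1 + (L/π)²)∫(u')²; dividing yields the same α.) With (π/L)² = 4*π^2/49 and c = 0, the largest admissible constant is α = ((π/L)² + c)/((π/L)² + 1).
Simplifying, α = 4*π^2/(4*π^2 + 49).


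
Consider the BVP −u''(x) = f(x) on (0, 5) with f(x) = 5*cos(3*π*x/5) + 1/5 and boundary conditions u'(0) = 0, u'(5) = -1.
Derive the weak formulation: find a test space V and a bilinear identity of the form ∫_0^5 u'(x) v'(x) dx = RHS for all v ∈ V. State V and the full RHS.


V = H^1(0, 5) (v unrestricted at boundary; u is determined up to an additive constant); weak form: ∫_0^5 u'v' dx = ∫_0^5 (5*cos(3*π*x/5) + 1/5) v dx − v(5) for all v ∈ V.

Multiply both sides by a test function v and integrate from 0 to 5:
  ∫_0^5 −u''(x) v(x) dx = ∫_0^5 f(x) v(x) dx.
Integrate the LHS by parts once:
  ∫_0^5 −u'' v dx = −[u'(x) v(x)]_0^5 + ∫_0^5 u'(x) v'(x) dx.
Thus ∫_0^5 u'(x) v'(x) dx = ∫_0^5 f(x) v(x) dx + [u'(x) v(x)]_0^5.
Choose V so that boundary terms are either known or forced to vanish.
u has inhomogeneous Neumann u'(0) = 0, u'(5) = -1. [u' v]_0^5 = (-1)·v(5) − (0)·v(0) = − v(5). Take V = H^1(0, 5); boundary term becomes part of RHS.
Weak formulation: find u (satisfying any essential BC) such that ∫_0^5 u'(x) v'(x) dx = ∫_0^5 f v dx − v(5) for all v ∈ V (Neumann data are natural BCs: they enter the RHS as boundary terms).
Substituting f(x) = 5*cos(3*π*x/5) + 1/5, the right-hand side is ∫_0^5 (5*cos(3*π*x/5) + 1/5) v dx − v(5).
Compatibility check (pure Neumann): taking v ≡ 1 ∈ V gives 0 = ∫_0^5 f dx + (-1) − (0), i.e. ∫_0^5 f dx must equal u'(0) − u'(5) = 1. Indeed ∫_0^5 (5*cos(3*π*x/5) + 1/5) dx = 1, so the data are compatible. The solution is then unique only up to an additive constant (fix it e.g. by requiring ∫_0^5 u dx = 0).


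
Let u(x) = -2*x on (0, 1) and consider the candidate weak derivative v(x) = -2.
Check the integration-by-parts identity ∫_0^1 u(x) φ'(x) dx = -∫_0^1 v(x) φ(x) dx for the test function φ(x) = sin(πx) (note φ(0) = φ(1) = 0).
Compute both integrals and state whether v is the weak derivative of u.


LHS = 4/π, RHS = 4/π. Yes, v = u' weakly.

u(x) = -2*x, classical derivative u'(x) = -2.
φ(x) = sin(πx), so φ'(x) = π*cos(π*x).
Note φ(0) = φ(1) = 0, so the boundary term u·φ vanishes.
LHS = ∫_0^1 u(x) φ'(x) dx = ∫_0^1 (-2*π*x*cos(π*x)) dx. Term by term:
  ∫_0^1 -2*π*x*cos(π*x) dx = 4/π.
So LHS = 4/π.
∫_0^1 v(x) φ(x) dx = ∫_0^1 (-2*sin(π*x)) dx. Term by term:
  ∫_0^1 -2*sin(π*x) dx = -4/π.
So RHS = -∫_0^1 v(x) φ(x) dx = 4/π.
LHS = RHS, so the identity holds for this test φ.
Moreover u is smooth here and v(x) = u'(x) = -2 pointwise, so the identity holds for every test function. Hence v is the weak derivative of u.


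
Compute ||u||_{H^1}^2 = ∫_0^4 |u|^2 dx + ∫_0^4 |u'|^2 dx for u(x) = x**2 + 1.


||u||_{H^1}^2 = 1684/5

The H^1 norm (squared) on an interval (0, L) is
  ||u||_{H^1}^2 = ∫_0^L u(x)^2 dx + ∫_0^L u'(x)^2 dx.
Compute u'(x) = 2*x.
Then u(x)^2 = x**4 + 2*x**2 + 1 and u'(x)^2 = 4*x**2.
Integrate each monomial from 0 to 4 using ∫_0^4 c·x^n dx = c·4^(n+1)/(n+1):
  ∫_0^4 u(x)^2 dx = ∫_0^4 (x^4 + 2*x^2 + 1) dx. Term by term:
    ∫_0^4 x^4 dx = 1024/5;  ∫_0^4 2*x^2 dx = 128/3;  ∫_0^4 1 dx = 4.
  Sum: 1024/5 + 128/3 + 4 = 3772/15.
  ∫_0^4 u'(x)^2 dx = ∫_0^4 (4*x^2) dx. Term by term:
    ∫_0^4 4*x^2 dx = 256/3.
Adding: ||u||_{H^1}^2 = 3772/15 + 256/3 = 1684/5.


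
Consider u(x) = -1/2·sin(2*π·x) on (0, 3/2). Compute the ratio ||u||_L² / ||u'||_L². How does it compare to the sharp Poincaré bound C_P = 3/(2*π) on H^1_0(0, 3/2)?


||u||_L² / ||u'||_L² = 1/(2*π) < C_P = 3/(2*π).

u(x) = -1/2·sin(2*π·x), so u'(x) = -π*cos(2*π*x).
Writing u(x) = A·sin(kπx/L) with A = -1/2 and k = 3, use ∫_0^L sin²(kπx/L) dx = L/2 and ∫_0^L cos²(kπx/L) dx = L/2.
u² = 1/4·sin²(2*π·x) and (u')² = π^2·cos²(2*π·x), and each of sin², cos² integrates to L/2 = 3/4 over (0, 3/2).
∫_0^3/2 u² dx = 3/16, so ||u||_L² = sqrt(3)/4.
∫_0^3/2 (u')² dx = 3*π^2/4, so ||u'||_L² = sqrt(3)*π/2.
Ratio ||u||_L² / ||u'||_L² = 1/(2*π).
Sharp Poincaré constant on H^1_0(0, 3/2) is C_P = L/π = 3/(2*π), achieved by sin(2*π/3·x).
This is the k = 3 harmonic; the ratio L/(kπ) is strictly less than C_P = L/π, consistent with the sharp inequality ||u||_L² ≤ C_P ||u'||_L².


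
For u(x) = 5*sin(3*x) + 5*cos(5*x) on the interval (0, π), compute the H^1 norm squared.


||u||_{H^1(0,π)}^2 = 450*π

u'(x) = -25*sin(5*x) + 15*cos(3*x).
Expand u² and (u')² and integrate term by term on (0, π), using: for integers n ≥ 1, ∫_0^π sin²(nx) dx = ∫_0^π cos²(nx) dx = π/2; for n ≠ n', ∫_0^π sin(nx)sin(n'x) dx = ∫_0^π cos(nx)cos(n'x) dx = 0; and by product-to-sum, ∫_0^π sin(nx)cos(n'x) dx = ½∫_0^π [sin((n+n')x) + sin((n−n')x)] dx, which is 0 when n+n' is even and 2n/(n²−n'²) when n+n' is odd (it need not vanish on (0, π)).
  u² squared terms: (5)²·∫cos(5x)² dx = 25·π/2 = 25*π/2;  (5)²·∫sin(3x)² dx = 25·π/2 = 25*π/2.
  u² cross terms: 2·(5)·(5)·∫cos(5x)·sin(3x) dx = 50·(0) = 0.
  So ∫_0^π u² dx = 25*π/2 + 25*π/2 + 0 = 25*π.
  (u')² squared terms: (-25)²·∫sin(5x)² dx = 625·π/2 = 625*π/2;  (15)²·∫cos(3x)² dx = 225·π/2 = 225*π/2.
  (u')² cross terms: 2·(-25)·(15)·∫sin(5x)·cos(3x) dx = -750·(0) = 0.
  So ∫_0^π (u')² dx = 625*π/2 + 225*π/2 + 0 = 425*π.
||u||_{H^1}^2 = (25*π) + (425*π) = 450*π.


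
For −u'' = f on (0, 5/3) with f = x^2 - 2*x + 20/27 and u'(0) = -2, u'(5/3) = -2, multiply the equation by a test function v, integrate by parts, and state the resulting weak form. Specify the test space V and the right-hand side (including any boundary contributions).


V = H^1(0, 5/3) (v unrestricted at boundary; u is determined up to an additive constant); weak form: ∫_0^5/3 u'v' dx = ∫_0^5/3 (x^2 - 2*x + 20/27) v dx − 2·v(5/3) + 2·v(0) for all v ∈ V.

Multiply both sides by a test function v and integrate from 0 to 5/3:
  ∫_0^5/3 −u''(x) v(x) dx = ∫_0^5/3 f(x) v(x) dx.
Integrate the LHS by parts once:
  ∫_0^5/3 −u'' v dx = −[u'(x) v(x)]_0^5/3 + ∫_0^5/3 u'(x) v'(x) dx.
Thus ∫_0^5/3 u'(x) v'(x) dx = ∫_0^5/3 f(x) v(x) dx + [u'(x) v(x)]_0^5/3.
Choose V so that boundary terms are either known or forced to vanish.
u has inhomogeneous Neumann u'(0) = -2, u'(5/3) = -2. [u' v]_0^5/3 = (-2)·v(5/3) − (-2)·v(0) = − 2·v(5/3) + 2·v(0). Take V = H^1(0, 5/3); boundary term becomes part of RHS.
Weak formulation: find u (satisfying any essential BC) such that ∫_0^5/3 u'(x) v'(x) dx = ∫_0^5/3 f v dx − 2·v(5/3) + 2·v(0) for all v ∈ V (Neumann data are natural BCs: they enter the RHS as boundary terms).
Substituting f(x) = x^2 - 2*x + 20/27, the right-hand side is ∫_0^5/3 (x^2 - 2*x + 20/27) v dx − 2·v(5/3) + 2·v(0).
Compatibility check (pure Neumann): taking v ≡ 1 ∈ V gives 0 = ∫_0^5/3 f dx + (-2) − (-2), i.e. ∫_0^5/3 f dx must equal u'(0) − u'(5/3) = 0. Indeed ∫_0^5/3 (x^2 - 2*x + 20/27) dx = 0, so the data are compatible. The solution is then unique only up to an additive constant (fix it e.g. by requiring ∫_0^5/3 u dx = 0).


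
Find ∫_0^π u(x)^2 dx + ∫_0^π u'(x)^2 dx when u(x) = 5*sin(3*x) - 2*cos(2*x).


||u||_{H^1(0,π)}^2 = -120 + 135*π

u'(x) = 4*sin(2*x) + 15*cos(3*x).
Expand u² and (u')² and integrate term by term on (0, π), using: for integers n ≥ 1, ∫_0^π sin²(nx) dx = ∫_0^π cos²(nx) dx = π/2; for n ≠ n', ∫_0^π sin(nx)sin(n'x) dx = ∫_0^π cos(nx)cos(n'x) dx = 0; and by product-to-sum, ∫_0^π sin(nx)cos(n'x) dx = ½∫_0^π [sin((n+n')x) + sin((n−n')x)] dx, which is 0 when n+n' is even and 2n/(n²−n'²) when n+n' is odd (it need not vanish on (0, π)).
  u² squared terms: (-2)²·∫cos(2x)² dx = 4·π/2 = 2*π;  (5)²·∫sin(3x)² dx = 25·π/2 = 25*π/2.
  u² cross terms: 2·(-2)·(5)·∫cos(2x)·sin(3x) dx = -20·(6/5) = -24.
  So ∫_0^π u² dx = 2*π + 25*π/2 − 24 = -24 + 29*π/2.
  (u')² squared terms: (4)²·∫sin(2x)² dx = 16·π/2 = 8*π;  (15)²·∫cos(3x)² dx = 225·π/2 = 225*π/2.
  (u')² cross terms: 2·(4)·(15)·∫sin(2x)·cos(3x) dx = 120·(-4/5) = -96.
  So ∫_0^π (u')² dx = 8*π + 225*π/2 − 96 = -96 + 241*π/2.
||u||_{H^1}^2 = (-24 + 29*π/2) + (-96 + 241*π/2) = -120 + 135*π.


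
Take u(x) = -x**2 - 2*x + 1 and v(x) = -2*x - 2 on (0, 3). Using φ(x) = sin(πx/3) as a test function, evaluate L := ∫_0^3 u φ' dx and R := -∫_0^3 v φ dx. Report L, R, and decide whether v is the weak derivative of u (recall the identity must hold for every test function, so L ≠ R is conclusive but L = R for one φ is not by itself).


LHS = 30/π, RHS = 30/π. Yes, v = u' weakly.

u(x) = -x**2 - 2*x + 1, classical derivative u'(x) = -2*x - 2.
φ(x) = sin(πx/3), so φ'(x) = π*cos(π*x/3)/3.
Note φ(0) = φ(3) = 0, so the boundary term u·φ vanishes.
LHS = ∫_0^3 u(x) φ'(x) dx = ∫_0^3 (-π*x^2*cos(π*x/3)/3 - 2*π*x*cos(π*x/3)/3 + π*cos(π*x/3)/3) dx. Term by term:
  ∫_0^3 π*cos(π*x/3)/3 dx = 0;  ∫_0^3 -2*π*x*cos(π*x/3)/3 dx = 12/π;  ∫_0^3 -π*x^2*cos(π*x/3)/3 dx = 18/π.
Sum: 0 + 12/π + 18/π = 30/π.
So LHS = 30/π.
∫_0^3 v(x) φ(x) dx = ∫_0^3 (-2*x*sin(π*x/3) - 2*sin(π*x/3)) dx. Term by term:
  ∫_0^3 -2*sin(π*x/3) dx = -12/π;  ∫_0^3 -2*x*sin(π*x/3) dx = -18/π.
Sum: -12/π − 18/π = -30/π.
So RHS = -∫_0^3 v(x) φ(x) dx = 30/π.
LHS = RHS, so the identity holds for this test φ.
Moreover u is smooth here and v(x) = u'(x) = -2*x - 2 pointwise, so the identity holds for every test function. Hence v is the weak derivative of u.


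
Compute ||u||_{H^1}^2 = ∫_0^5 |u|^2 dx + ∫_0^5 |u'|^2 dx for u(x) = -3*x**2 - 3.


||u||_{H^1}^2 = 7920

The H^1 norm (squared) on an interval (0, L) is
  ||u||_{H^1}^2 = ∫_0^L u(x)^2 dx + ∫_0^L u'(x)^2 dx.
Compute u'(x) = -6*x.
Then u(x)^2 = 9*x**4 + 18*x**2 + 9 and u'(x)^2 = 36*x**2.
Integrate each monomial from 0 to 5 using ∫_0^5 c·x^n dx = c·5^(n+1)/(n+1):
  ∫_0^5 u(x)^2 dx = ∫_0^5 (9*x^4 + 18*x^2 + 9) dx. Term by term:
    ∫_0^5 9*x^4 dx = 5625;  ∫_0^5 18*x^2 dx = 750;  ∫_0^5 9 dx = 45.
  Sum: 5625 + 750 + 45 = 6420.
  ∫_0^5 u'(x)^2 dx = ∫_0^5 (36*x^2) dx. Term by term:
    ∫_0^5 36*x^2 dx = 1500.
Adding: ||u||_{H^1}^2 = 6420 + 1500 = 7920.


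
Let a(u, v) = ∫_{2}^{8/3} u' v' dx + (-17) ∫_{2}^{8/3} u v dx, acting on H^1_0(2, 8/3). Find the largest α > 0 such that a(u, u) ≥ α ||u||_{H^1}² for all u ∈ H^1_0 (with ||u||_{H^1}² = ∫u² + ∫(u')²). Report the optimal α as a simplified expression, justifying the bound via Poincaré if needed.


α = (-68 + 9*π^2)/(4 + 9*π^2)

Coercivity of a(·,·) on H^1_0(2, 8/3) means a(u, u) ≥ α ||u||_{H^1}² for every u ∈ H^1_0.
The interval has length L = 2/3, and Poincaré/coercivity depend only on L. Here a(u, u) = ∫(u')² + (-17)·∫u².
Here c = -17 < 0 with |c| < (π/L)² = 9*π^2/4, so coercivity still holds. The condition a(u,u) ≥ α||u||_{H^1}² reads (1−α)∫(u')² ≥ (α−c)∫u². Any admissible α is ≤ 1 (rapidly oscillating u have ∫u²/∫(u')² → 0), and α = 1 would force 0 ≥ (1−c)∫u², impossible since c < 1; so 1−α > 0. By the sharp Poincaré inequality on H^1_0 of an interval of length L, ∫(u')² ≥ (π/L)²∫u² with equality for the first sine mode sin(π(x−x₀)/L) (x₀ the left endpoint), so the inequality holds for all u iff (1−α)(π/L)² ≥ α − c, i.e. α ≤ ((π/L)² + c)/((π/L)² + 1) = (1 + c(L/π)²)/(1 + (L/π)²). (Direct route, valid since c ≤ 0: Poincaré gives c∫u² ≥ c(L/π)²∫(u')², so a(u,u) ≥ (1 + c(L/π)²)∫(u')², while ||u||_{H^1}² ≤ (1 + (L/π)²)∫(u')²; dividing yields the same α.) With (π/L)² = 9*π^2/4 and c = -17, the largest admissible constant is α = ((π/L)² + c)/((π/L)² + 1).
Simplifying, α = (-68 + 9*π^2)/(4 + 9*π^2).


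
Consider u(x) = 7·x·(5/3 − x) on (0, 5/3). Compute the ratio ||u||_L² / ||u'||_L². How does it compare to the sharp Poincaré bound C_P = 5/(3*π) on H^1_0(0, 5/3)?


||u||_L² / ||u'||_L² = sqrt(10)/6 < C_P = 5/(3*π).

u(x) = 7·x·(5/3 − x), so u'(x) = 35/3 - 14*x.
u(x) = 7·x·(5/3 − x) vanishes at x = 0 and x = 5/3, so u ∈ H^1_0(0, 5/3). Differentiate via the product rule and integrate the resulting polynomials term by term.
  ∫_0^5/3 u² dx = ∫_0^5/3 (49*x^4 - 490*x^3/3 + 1225*x^2/9) dx. Term by term:
    ∫_0^5/3 49*x^4 dx = 30625/243;  ∫_0^5/3 -490*x^3/3 dx = -153125/486;  ∫_0^5/3 1225*x^2/9 dx = 153125/729.
  Sum: 30625/243 − 153125/486 + 153125/729 = 30625/1458.
  ∫_0^5/3 (u')² dx = ∫_0^5/3 (196*x^2 - 980*x/3 + 1225/9) dx. Term by term:
    ∫_0^5/3 196*x^2 dx = 24500/81;  ∫_0^5/3 -980*x/3 dx = -12250/27;  ∫_0^5/3 1225/9 dx = 6125/27.
  Sum: 24500/81 − 12250/27 + 6125/27 = 6125/81.
∫_0^5/3 u² dx = 30625/1458, so ||u||_L² = 175*sqrt(2)/54.
∫_0^5/3 (u')² dx = 6125/81, so ||u'||_L² = 35*sqrt(5)/9.
Ratio ||u||_L² / ||u'||_L² = sqrt(10)/6.
Sharp Poincaré constant on H^1_0(0, 5/3) is C_P = L/π = 5/(3*π), achieved by sin(3*π/5·x).
A polynomial bump cannot attain the sharp Poincaré constant (only the first sine eigenfunction does), so the ratio is strictly less than C_P, consistent with ||u||_L² ≤ C_P ||u'||_L².


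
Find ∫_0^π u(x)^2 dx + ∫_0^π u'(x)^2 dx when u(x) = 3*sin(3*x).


||u||_{H^1(0,π)}^2 = 45*π

u'(x) = 9*cos(3*x).
Expand u² and (u')² and integrate term by term on (0, π), using: for integers n ≥ 1, ∫_0^π sin²(nx) dx = ∫_0^π cos²(nx) dx = π/2; for n ≠ n', ∫_0^π sin(nx)sin(n'x) dx = ∫_0^π cos(nx)cos(n'x) dx = 0; and by product-to-sum, ∫_0^π sin(nx)cos(n'x) dx = ½∫_0^π [sin((n+n')x) + sin((n−n')x)] dx, which is 0 when n+n' is even and 2n/(n²−n'²) when n+n' is odd (it need not vanish on (0, π)).
  u² squared terms: (3)²·∫sin(3x)² dx = 9·π/2 = 9*π/2.
  So ∫_0^π u² dx = 9*π/2.
  (u')² squared terms: (9)²·∫cos(3x)² dx = 81·π/2 = 81*π/2.
  So ∫_0^π (u')² dx = 81*π/2.
||u||_{H^1}^2 = (9*π/2) + (81*π/2) = 45*π.


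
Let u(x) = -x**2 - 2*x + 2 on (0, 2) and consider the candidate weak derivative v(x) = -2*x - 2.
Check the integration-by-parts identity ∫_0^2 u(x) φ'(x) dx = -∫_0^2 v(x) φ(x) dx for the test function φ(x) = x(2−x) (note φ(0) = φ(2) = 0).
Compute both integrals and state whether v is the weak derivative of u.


LHS = 16/3, RHS = 16/3. Yes, v = u' weakly.

u(x) = -x**2 - 2*x + 2, classical derivative u'(x) = -2*x - 2.
φ(x) = x(2−x), so φ'(x) = 2 - 2*x.
Note φ(0) = φ(2) = 0, so the boundary term u·φ vanishes.
LHS = ∫_0^2 u(x) φ'(x) dx = ∫_0^2 (2*x^3 + 2*x^2 - 8*x + 4) dx. Term by term:
  ∫_0^2 2*x^3 dx = 8;  ∫_0^2 2*x^2 dx = 16/3;  ∫_0^2 -8*x dx = -16;
  ∫_0^2 4 dx = 8.
Sum: 8 + 16/3 − 16 + 8 = 16/3.
So LHS = 16/3.
∫_0^2 v(x) φ(x) dx = ∫_0^2 (2*x^3 - 2*x^2 - 4*x) dx. Term by term:
  ∫_0^2 2*x^3 dx = 8;  ∫_0^2 -2*x^2 dx = -16/3;  ∫_0^2 -4*x dx = -8.
Sum: 8 − 16/3 − 8 = -16/3.
So RHS = -∫_0^2 v(x) φ(x) dx = 16/3.
LHS = RHS, so the identity holds for this test φ.
Moreover u is smooth here and v(x) = u'(x) = -2*x - 2 pointwise, so the identity holds for every test function. Hence v is the weak derivative of u.


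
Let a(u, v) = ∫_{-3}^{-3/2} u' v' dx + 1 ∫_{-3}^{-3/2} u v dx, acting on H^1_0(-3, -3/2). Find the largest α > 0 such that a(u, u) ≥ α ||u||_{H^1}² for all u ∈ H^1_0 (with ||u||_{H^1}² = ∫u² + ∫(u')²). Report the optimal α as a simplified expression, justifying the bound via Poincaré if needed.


α = 1

Coercivity of a(·,·) on H^1_0(-3, -3/2) means a(u, u) ≥ α ||u||_{H^1}² for every u ∈ H^1_0.
The interval has length L = 3/2, and Poincaré/coercivity depend only on L. Here a(u, u) = ∫(u')² + (1)·∫u².
Here c = 1 ≥ 1, so a(u,u) = ∫(u')² + c∫u² ≥ ∫(u')² + ∫u² = ||u||_{H^1}², i.e. α = 1 works. No larger α is possible: a(u,u) ≥ α||u||_{H^1}² means (1−α)∫(u')² ≥ (α−c)∫u², and for the modes u_n = sin(nπ(x−x₀)/L) (x₀ the left endpoint) one has ∫u_n²/∫(u_n')² = (L/(nπ))² → 0, so a(u_n,u_n)/||u_n||_{H^1}² → 1. Hence the optimal constant is α = 1.
Therefore α = 1.


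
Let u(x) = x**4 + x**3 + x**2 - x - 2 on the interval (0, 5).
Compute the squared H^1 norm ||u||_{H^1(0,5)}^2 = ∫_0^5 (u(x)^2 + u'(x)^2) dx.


||u||_{H^1}^2 = 151509425/252

The H^1 norm (squared) on an interval (0, L) is
  ||u||_{H^1}^2 = ∫_0^L u(x)^2 dx + ∫_0^L u'(x)^2 dx.
Compute u'(x) = 4*x**3 + 3*x**2 + 2*x - 1.
Then u(x)^2 = x**8 + 2*x**7 + 3*x**6 - 5*x**4 - 6*x**3 - 3*x**2 + 4*x + 4 and u'(x)^2 = 16*x**6 + 24*x**5 + 25*x**4 + 4*x**3 - 2*x**2 - 4*x + 1.
Integrate each monomial from 0 to 5 using ∫_0^5 c·x^n dx = c·5^(n+1)/(n+1):
  ∫_0^5 u(x)^2 dx = ∫_0^5 (x^8 + 2*x^7 + 3*x^6 - 5*x^4 - 6*x^3 - 3*x^2 + 4*x + 4) dx. Term by term:
    ∫_0^5 x^8 dx = 1953125/9;  ∫_0^5 2*x^7 dx = 390625/4;  ∫_0^5 3*x^6 dx = 234375/7;
    ∫_0^5 -5*x^4 dx = -3125;  ∫_0^5 -6*x^3 dx = -1875/2;  ∫_0^5 -3*x^2 dx = -125;
    ∫_0^5 4*x dx = 50;  ∫_0^5 4 dx = 20.
  Sum: 1953125/9 + 390625/4 + 234375/7 − 3125 − 1875/2 − 125 + 50 + 20 = 86696765/252.
  ∫_0^5 u'(x)^2 dx = ∫_0^5 (16*x^6 + 24*x^5 + 25*x^4 + 4*x^3 - 2*x^2 - 4*x + 1) dx. Term by term:
    ∫_0^5 16*x^6 dx = 1250000/7;  ∫_0^5 24*x^5 dx = 62500;  ∫_0^5 25*x^4 dx = 15625;
    ∫_0^5 4*x^3 dx = 625;  ∫_0^5 -2*x^2 dx = -250/3;  ∫_0^5 -4*x dx = -50;
    ∫_0^5 1 dx = 5.
  Sum: 1250000/7 + 62500 + 15625 + 625 − 250/3 − 50 + 5 = 5401055/21.
Adding: ||u||_{H^1}^2 = 86696765/252 + 5401055/21 = 151509425/252.


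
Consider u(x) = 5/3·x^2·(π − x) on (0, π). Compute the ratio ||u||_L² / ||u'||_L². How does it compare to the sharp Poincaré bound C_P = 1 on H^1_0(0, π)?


||u||_L² / ||u'||_L² = sqrt(14)*π/14 < C_P = 1.

u(x) = 5/3·x^2·(π − x), so u'(x) = 5*x*(-3*x + 2*π)/3.
u(x) = 5/3·x^2·(π − x) vanishes at x = 0 and x = π, so u ∈ H^1_0(0, π). Differentiate via the product rule and integrate the resulting polynomials term by term.
  ∫_0^π u² dx = ∫_0^π (25*x^6/9 - 50*π*x^5/9 + 25*π^2*x^4/9) dx. Term by term:
    ∫_0^π 25*x^6/9 dx = 25*π^7/63;  ∫_0^π -50*π*x^5/9 dx = -25*π^7/27;  ∫_0^π 25*π^2*x^4/9 dx = 5*π^7/9.
  Sum: 25*π^7/63 − 25*π^7/27 + 5*π^7/9 = 5*π^7/189.
  ∫_0^π (u')² dx = ∫_0^π (25*x^4 - 100*π*x^3/3 + 100*π^2*x^2/9) dx. Term by term:
    ∫_0^π 25*x^4 dx = 5*π^5;  ∫_0^π -100*π*x^3/3 dx = -25*π^5/3;  ∫_0^π 100*π^2*x^2/9 dx = 100*π^5/27.
  Sum: 5*π^5 − 25*π^5/3 + 100*π^5/27 = 10*π^5/27.
∫_0^π u² dx = 5*π^7/189, so ||u||_L² = sqrt(105)*π^(7/2)/63.
∫_0^π (u')² dx = 10*π^5/27, so ||u'||_L² = sqrt(30)*π^(5/2)/9.
Ratio ||u||_L² / ||u'||_L² = sqrt(14)*π/14.
Sharp Poincaré constant on H^1_0(0, π) is C_P = L/π = 1, achieved by sin(x).
A polynomial bump cannot attain the sharp Poincaré constant (only the first sine eigenfunction does), so the ratio is strictly less than C_P, consistent with ||u||_L² ≤ C_P ||u'||_L².


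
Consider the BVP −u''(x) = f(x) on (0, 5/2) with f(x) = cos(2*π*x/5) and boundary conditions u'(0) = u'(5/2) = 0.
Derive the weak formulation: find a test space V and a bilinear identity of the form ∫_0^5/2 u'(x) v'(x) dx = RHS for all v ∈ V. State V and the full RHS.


V = H^1(0, 5/2) (no boundary constraint on v; u is determined up to an additive constant); weak form: ∫_0^5/2 u'v' dx = ∫_0^5/2 (cos(2*π*x/5)) v dx for all v ∈ V.

Multiply both sides by a test function v and integrate from 0 to 5/2:
  ∫_0^5/2 −u''(x) v(x) dx = ∫_0^5/2 f(x) v(x) dx.
Integrate the LHS by parts once:
  ∫_0^5/2 −u'' v dx = −[u'(x) v(x)]_0^5/2 + ∫_0^5/2 u'(x) v'(x) dx.
Thus ∫_0^5/2 u'(x) v'(x) dx = ∫_0^5/2 f(x) v(x) dx + [u'(x) v(x)]_0^5/2.
Choose V so that boundary terms are either known or forced to vanish.
u has homogeneous Neumann: u'(0) = u'(5/2) = 0. So [u' v]_0^5/2 = 0·v(5/2) − 0·v(0) = 0 for any v; take V = H^1(0, 5/2).
Weak formulation: find u (satisfying any essential BC) such that ∫_0^5/2 u'(x) v'(x) dx = ∫_0^5/2 f v dx for all v ∈ V (homogeneous Neumann, so boundary terms vanish).
Substituting f(x) = cos(2*π*x/5), the right-hand side is ∫_0^5/2 (cos(2*π*x/5)) v dx.
Compatibility check (pure Neumann): taking v ≡ 1 ∈ V gives 0 = ∫_0^5/2 f dx + (0) − (0), i.e. ∫_0^5/2 f dx must equal u'(0) − u'(5/2) = 0. Indeed ∫_0^5/2 (cos(2*π*x/5)) dx = 0, so the data are compatible. The solution is then unique only up to an additive constant (fix it e.g. by requiring ∫_0^5/2 u dx = 0).


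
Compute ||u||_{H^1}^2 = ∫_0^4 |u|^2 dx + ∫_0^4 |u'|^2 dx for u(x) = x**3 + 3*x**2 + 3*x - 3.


||u||_{H^1}^2 = 545992/35

The H^1 norm (squared) on an interval (0, L) is
  ||u||_{H^1}^2 = ∫_0^L u(x)^2 dx + ∫_0^L u'(x)^2 dx.
Compute u'(x) = 3*x**2 + 6*x + 3.
Then u(x)^2 = x**6 + 6*x**5 + 15*x**4 + 12*x**3 - 9*x**2 - 18*x + 9 and u'(x)^2 = 9*x**4 + 36*x**3 + 54*x**2 + 36*x + 9.
Integrate each monomial from 0 to 4 using ∫_0^4 c·x^n dx = c·4^(n+1)/(n+1):
  ∫_0^4 u(x)^2 dx = ∫_0^4 (x^6 + 6*x^5 + 15*x^4 + 12*x^3 - 9*x^2 - 18*x + 9) dx. Term by term:
    ∫_0^4 x^6 dx = 16384/7;  ∫_0^4 6*x^5 dx = 4096;  ∫_0^4 15*x^4 dx = 3072;
    ∫_0^4 12*x^3 dx = 768;  ∫_0^4 -9*x^2 dx = -192;  ∫_0^4 -18*x dx = -144;
    ∫_0^4 9 dx = 36.
  Sum: 16384/7 + 4096 + 3072 + 768 − 192 − 144 + 36 = 69836/7.
  ∫_0^4 u'(x)^2 dx = ∫_0^4 (9*x^4 + 36*x^3 + 54*x^2 + 36*x + 9) dx. Term by term:
    ∫_0^4 9*x^4 dx = 9216/5;  ∫_0^4 36*x^3 dx = 2304;  ∫_0^4 54*x^2 dx = 1152;
    ∫_0^4 36*x dx = 288;  ∫_0^4 9 dx = 36.
  Sum: 9216/5 + 2304 + 1152 + 288 + 36 = 28116/5.
Adding: ||u||_{H^1}^2 = 69836/7 + 28116/5 = 545992/35.
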